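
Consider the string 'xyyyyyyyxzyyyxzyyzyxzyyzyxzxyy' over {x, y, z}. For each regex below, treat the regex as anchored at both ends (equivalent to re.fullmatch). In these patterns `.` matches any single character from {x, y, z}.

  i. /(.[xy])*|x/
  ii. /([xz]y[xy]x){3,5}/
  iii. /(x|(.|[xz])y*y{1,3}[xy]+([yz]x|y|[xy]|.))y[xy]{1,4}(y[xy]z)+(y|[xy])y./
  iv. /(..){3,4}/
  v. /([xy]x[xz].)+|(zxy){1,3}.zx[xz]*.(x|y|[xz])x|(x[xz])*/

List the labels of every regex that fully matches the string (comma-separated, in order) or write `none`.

i → no match
ii → no match — must end with 'x'
iii → match
iv → no match
v → no match

iii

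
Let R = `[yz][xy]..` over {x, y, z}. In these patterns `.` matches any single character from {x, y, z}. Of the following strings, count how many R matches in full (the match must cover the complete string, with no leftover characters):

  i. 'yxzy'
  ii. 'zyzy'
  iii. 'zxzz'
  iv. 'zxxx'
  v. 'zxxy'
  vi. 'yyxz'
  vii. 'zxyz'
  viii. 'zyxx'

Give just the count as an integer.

i → match
ii → match
iii → match
iv → match
v → match
vi → match
vii → match
viii → match
Total matched: 8

8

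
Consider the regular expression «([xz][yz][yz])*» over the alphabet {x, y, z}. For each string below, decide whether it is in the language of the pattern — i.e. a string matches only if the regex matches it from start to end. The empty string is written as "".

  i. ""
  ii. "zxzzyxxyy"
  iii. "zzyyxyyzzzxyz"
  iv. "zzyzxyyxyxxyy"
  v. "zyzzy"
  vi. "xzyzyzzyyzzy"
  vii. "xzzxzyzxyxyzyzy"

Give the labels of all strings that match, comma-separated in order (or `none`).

i → match
ii → no match
iii → no match
iv → no match
v → no match
vi → match
vii → no match

i, vi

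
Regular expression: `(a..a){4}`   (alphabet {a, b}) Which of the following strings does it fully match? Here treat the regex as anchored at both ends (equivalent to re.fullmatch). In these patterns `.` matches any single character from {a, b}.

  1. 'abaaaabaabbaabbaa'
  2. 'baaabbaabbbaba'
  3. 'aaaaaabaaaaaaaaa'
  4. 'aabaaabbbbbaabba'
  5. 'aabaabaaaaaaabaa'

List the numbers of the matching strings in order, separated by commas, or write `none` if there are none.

1 → no match
2 → no match — must start with 'a'
3 → match
4 → no match
5 → match

3, 5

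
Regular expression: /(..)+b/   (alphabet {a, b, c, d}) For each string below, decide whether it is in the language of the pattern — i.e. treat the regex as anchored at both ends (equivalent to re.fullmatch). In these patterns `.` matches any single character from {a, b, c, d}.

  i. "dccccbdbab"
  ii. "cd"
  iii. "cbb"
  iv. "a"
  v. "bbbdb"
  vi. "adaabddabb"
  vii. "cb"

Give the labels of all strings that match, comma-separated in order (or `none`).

i → no match
ii → no match — must end with "b"
iii → match
iv → no match — must end with "b"
v → match
vi → no match
vii → no match

iii, v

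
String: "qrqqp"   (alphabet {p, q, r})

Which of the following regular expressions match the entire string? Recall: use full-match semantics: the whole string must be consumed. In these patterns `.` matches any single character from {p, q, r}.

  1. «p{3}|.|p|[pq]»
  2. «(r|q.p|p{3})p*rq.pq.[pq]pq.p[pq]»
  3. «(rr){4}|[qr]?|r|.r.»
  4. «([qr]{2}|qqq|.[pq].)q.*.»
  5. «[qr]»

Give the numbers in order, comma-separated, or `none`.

4

1 → no match
2 → no match
3 → no match
4 → match
5 → no match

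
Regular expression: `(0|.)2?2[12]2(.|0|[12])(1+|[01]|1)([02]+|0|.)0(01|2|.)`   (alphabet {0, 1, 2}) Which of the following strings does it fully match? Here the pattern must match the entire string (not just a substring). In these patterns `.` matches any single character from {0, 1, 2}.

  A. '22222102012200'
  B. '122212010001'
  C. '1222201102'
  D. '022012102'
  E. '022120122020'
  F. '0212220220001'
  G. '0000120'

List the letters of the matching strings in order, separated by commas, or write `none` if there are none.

C

A → no match
B → no match
C → match
D → no match
E → no match
F → no match
G → no match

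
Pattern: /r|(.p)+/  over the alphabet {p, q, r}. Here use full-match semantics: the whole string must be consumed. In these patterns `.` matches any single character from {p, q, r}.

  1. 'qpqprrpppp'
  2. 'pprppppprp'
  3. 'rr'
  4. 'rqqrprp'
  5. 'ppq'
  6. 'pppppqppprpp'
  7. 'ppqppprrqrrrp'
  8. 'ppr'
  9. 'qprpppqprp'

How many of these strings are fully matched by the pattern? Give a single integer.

1 → no match
2 → match
3 → no match
4 → no match
5 → no match
6 → no match
7 → no match
8 → no match
9 → match
Total matched: 2

2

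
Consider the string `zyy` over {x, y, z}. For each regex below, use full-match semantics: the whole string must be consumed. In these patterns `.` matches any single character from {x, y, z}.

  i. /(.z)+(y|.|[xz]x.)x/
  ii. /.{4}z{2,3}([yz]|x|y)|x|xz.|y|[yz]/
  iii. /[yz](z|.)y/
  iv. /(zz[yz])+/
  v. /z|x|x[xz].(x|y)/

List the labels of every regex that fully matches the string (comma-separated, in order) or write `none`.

iii

i → no match — must end with `x`
ii → no match
iii → match
iv → no match — must start with `zz`
v → no match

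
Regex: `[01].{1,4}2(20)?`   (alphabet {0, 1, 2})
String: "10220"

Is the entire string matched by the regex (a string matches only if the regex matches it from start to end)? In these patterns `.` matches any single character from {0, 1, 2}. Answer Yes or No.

Yes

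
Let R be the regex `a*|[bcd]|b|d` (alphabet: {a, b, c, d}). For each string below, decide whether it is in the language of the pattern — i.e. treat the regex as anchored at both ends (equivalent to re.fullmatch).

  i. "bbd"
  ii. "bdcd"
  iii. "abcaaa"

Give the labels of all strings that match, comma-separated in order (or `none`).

i. "bbd" → no match
ii. "bdcd" → no match
iii. "abcaaa" → no match

none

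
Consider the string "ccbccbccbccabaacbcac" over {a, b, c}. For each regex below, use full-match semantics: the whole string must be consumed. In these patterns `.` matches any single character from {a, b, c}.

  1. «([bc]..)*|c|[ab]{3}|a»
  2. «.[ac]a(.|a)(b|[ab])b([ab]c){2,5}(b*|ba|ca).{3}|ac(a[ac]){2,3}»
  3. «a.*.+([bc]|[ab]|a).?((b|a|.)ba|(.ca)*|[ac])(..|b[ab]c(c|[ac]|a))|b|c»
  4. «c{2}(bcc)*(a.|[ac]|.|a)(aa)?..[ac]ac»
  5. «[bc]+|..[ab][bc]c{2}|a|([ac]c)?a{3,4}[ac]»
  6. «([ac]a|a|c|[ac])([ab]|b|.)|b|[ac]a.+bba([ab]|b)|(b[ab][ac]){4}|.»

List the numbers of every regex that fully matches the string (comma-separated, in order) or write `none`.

1 → no match
2 → no match
3 → no match
4 → match
5 → no match
6 → no match

4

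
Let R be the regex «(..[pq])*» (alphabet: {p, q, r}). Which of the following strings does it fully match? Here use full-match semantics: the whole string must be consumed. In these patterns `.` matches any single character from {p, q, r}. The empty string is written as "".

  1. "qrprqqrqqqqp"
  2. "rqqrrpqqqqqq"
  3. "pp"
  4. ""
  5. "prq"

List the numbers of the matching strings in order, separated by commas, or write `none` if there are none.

1 → match
2 → match
3 → no match
4 → match
5 → match

1, 2, 4, 5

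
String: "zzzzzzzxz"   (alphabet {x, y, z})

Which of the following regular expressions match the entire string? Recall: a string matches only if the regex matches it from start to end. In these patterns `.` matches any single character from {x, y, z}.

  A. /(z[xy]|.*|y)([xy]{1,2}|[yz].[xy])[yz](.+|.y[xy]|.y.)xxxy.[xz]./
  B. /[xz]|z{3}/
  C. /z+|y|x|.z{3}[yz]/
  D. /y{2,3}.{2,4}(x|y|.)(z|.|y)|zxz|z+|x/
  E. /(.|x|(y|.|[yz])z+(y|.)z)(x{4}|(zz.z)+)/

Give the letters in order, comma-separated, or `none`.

E

A → no match
B → no match
C → no match
D → no match
E → match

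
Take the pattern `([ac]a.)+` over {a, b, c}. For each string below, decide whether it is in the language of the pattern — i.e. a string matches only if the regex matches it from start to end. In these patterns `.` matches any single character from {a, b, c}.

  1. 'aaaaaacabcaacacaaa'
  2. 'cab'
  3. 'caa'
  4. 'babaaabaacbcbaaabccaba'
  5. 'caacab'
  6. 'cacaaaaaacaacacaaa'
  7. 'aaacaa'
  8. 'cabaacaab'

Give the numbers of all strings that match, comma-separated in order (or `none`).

1, 2, 3, 5, 6, 7, 8

1 → match
2 → match
3 → match
4 → no match
5 → match
6 → match
7 → match
8 → match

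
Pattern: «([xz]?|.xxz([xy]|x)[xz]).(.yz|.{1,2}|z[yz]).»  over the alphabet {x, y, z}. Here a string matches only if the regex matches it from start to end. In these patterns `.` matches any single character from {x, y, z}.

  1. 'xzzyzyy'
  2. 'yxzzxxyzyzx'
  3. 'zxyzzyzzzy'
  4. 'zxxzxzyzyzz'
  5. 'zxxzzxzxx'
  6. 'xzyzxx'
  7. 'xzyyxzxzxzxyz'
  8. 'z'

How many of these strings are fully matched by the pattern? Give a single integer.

1 → no match
2 → no match
3 → no match
4 → match
5 → no match
6 → no match
7 → no match
8 → no match
Total matched: 1

1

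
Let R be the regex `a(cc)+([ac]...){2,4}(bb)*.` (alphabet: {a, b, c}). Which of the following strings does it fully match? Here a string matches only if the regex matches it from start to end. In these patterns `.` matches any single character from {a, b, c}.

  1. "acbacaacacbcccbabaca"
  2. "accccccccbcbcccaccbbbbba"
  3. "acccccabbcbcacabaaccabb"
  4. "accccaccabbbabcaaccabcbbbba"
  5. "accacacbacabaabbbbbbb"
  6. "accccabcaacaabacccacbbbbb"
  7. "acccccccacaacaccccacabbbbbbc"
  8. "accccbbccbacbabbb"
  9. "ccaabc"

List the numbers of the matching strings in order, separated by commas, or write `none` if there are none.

7

1 → no match — must start with "acc"
2 → no match
3 → no match
4 → no match
5 → no match
6 → no match
7 → match
8 → no match
9 → no match — must start with "acc"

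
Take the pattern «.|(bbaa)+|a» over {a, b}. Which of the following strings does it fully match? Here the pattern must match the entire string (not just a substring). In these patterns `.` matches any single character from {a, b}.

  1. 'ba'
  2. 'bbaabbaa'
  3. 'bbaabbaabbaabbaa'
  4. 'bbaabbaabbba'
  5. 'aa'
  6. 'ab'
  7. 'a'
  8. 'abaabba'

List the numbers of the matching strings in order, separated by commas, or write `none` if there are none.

2, 3, 7

1 → no match
2 → match
3 → match
4 → no match
5 → no match
6 → no match
7 → match
8 → no match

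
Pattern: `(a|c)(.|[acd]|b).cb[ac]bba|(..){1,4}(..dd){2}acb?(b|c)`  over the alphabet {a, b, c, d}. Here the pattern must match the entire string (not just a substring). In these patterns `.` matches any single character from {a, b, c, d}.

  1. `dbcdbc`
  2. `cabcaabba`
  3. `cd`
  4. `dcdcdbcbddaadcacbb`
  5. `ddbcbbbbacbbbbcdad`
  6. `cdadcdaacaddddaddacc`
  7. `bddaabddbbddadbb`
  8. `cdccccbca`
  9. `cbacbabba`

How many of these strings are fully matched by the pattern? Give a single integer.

1

1 → no match
2 → no match
3 → no match
4 → no match
5 → no match
6 → no match
7 → no match
8 → no match
9 → match
Total matched: 1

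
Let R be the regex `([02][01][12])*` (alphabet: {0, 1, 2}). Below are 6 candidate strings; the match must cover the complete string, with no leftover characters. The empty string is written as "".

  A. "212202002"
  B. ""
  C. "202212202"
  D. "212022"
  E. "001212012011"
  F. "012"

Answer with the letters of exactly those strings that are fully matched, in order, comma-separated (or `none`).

A → match
B → match
C → match
D → no match
E → match
F → match

A, B, C, E, F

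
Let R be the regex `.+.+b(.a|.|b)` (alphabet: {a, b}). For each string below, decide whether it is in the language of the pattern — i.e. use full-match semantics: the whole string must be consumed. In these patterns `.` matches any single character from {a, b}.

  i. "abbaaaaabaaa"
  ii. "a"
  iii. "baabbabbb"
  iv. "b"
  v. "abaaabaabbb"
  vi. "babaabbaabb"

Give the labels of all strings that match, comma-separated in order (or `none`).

i → no match
ii → no match
iii → match
iv → no match
v → match
vi → match

iii, v, vi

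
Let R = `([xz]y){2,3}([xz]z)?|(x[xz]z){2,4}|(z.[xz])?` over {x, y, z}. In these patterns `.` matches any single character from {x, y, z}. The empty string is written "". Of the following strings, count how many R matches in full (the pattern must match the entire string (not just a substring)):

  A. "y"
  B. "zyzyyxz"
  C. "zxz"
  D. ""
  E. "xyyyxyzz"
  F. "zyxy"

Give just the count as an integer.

3

A → no match
B → no match
C → match
D → match
E → no match
F → match
Total matched: 3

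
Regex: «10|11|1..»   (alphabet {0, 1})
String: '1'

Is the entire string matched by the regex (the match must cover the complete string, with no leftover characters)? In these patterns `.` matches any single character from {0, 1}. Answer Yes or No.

No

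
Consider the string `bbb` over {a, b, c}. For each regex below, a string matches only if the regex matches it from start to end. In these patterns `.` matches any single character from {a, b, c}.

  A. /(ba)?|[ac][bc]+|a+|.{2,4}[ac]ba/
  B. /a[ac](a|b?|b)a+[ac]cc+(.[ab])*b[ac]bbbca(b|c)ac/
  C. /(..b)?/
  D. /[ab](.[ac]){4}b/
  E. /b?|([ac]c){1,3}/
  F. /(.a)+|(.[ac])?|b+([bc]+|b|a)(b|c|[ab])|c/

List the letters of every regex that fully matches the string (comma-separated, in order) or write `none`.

A → no match
B → no match — must start with `a`
C → match
D → no match
E → no match
F → match

C, F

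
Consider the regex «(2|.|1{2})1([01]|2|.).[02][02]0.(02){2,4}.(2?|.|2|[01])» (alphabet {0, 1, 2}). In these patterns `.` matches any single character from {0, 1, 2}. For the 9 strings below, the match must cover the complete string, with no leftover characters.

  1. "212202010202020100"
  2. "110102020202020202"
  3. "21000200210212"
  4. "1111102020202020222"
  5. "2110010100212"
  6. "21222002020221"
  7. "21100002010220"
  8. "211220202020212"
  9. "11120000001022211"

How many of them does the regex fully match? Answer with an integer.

3

1 → no match
2 → match
3 → no match
4 → match
5 → no match
6 → match
7 → no match
8 → no match
9 → no match
Total matched: 3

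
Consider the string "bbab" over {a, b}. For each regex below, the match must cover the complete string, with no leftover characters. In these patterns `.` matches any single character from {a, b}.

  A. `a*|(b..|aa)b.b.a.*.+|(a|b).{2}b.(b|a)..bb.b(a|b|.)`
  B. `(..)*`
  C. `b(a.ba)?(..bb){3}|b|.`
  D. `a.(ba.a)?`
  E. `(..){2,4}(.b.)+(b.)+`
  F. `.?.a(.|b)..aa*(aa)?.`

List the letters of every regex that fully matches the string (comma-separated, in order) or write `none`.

B

A → no match
B → match
C → no match
D → no match — must start with "a"
E → no match
F → no match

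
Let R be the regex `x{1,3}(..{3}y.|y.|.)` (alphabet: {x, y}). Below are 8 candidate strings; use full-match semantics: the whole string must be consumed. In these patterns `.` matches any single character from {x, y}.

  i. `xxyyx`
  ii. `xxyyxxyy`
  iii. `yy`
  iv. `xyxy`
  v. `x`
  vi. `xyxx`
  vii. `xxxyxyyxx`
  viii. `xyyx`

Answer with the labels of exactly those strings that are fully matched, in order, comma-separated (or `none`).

ii

i → no match
ii → match
iii → no match — must start with `x`
iv → no match
v → no match
vi → no match
vii → no match
viii → no match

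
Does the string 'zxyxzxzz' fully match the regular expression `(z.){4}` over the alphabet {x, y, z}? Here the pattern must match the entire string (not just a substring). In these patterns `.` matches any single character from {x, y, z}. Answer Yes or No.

No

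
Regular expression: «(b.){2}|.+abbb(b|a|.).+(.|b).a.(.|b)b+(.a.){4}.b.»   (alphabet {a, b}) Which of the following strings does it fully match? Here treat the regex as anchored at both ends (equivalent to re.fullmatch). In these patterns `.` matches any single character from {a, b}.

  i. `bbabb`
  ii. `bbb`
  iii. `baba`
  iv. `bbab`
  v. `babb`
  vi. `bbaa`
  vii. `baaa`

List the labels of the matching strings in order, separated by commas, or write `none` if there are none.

iii, v

i → no match
ii → no match
iii → match
iv → no match
v → match
vi → no match
vii → no match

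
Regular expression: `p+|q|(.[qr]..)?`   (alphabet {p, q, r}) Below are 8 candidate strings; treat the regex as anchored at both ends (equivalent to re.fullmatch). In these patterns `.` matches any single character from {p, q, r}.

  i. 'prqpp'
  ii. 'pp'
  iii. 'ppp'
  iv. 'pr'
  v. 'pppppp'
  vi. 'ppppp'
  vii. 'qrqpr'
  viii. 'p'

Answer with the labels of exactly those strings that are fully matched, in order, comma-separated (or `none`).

i → no match
ii → match
iii → match
iv → no match
v → match
vi → match
vii → no match
viii → match

ii, iii, v, vi, viii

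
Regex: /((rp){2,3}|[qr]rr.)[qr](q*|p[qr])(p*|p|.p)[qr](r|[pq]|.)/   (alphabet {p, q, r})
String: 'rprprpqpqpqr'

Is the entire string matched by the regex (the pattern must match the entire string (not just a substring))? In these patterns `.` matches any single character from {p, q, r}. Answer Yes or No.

Yes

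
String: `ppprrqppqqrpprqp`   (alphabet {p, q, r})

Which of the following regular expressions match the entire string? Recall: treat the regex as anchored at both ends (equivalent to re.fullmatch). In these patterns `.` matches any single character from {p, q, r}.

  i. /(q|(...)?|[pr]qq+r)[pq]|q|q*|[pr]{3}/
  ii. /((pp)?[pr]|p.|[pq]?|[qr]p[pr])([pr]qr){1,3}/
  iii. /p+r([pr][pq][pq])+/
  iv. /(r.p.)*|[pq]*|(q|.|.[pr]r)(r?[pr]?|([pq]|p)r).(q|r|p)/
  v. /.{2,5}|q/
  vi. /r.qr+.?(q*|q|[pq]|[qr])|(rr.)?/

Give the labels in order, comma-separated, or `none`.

iii

i → no match
ii → no match — must end with `qr`
iii → match
iv → no match
v → no match
vi → no match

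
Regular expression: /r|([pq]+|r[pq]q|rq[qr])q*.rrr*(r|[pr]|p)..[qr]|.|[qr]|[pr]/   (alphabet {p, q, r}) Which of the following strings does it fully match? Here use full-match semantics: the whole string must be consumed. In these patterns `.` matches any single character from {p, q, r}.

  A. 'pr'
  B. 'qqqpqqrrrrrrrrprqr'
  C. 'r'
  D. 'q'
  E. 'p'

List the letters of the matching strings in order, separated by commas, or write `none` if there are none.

A → no match
B → match
C → match
D → match
E → match

B, C, D, E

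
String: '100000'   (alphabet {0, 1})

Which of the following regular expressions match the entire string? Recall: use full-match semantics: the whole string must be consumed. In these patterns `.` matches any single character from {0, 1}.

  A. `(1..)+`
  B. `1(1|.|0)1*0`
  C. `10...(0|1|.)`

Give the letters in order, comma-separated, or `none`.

A → no match
B → no match
C → match

C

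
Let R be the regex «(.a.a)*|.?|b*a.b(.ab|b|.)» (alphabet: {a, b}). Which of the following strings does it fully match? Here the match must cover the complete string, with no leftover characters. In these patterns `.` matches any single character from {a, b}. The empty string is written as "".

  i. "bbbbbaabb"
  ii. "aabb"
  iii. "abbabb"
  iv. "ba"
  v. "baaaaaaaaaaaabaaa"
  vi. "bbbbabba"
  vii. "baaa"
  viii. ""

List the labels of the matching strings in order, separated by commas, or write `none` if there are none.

i → match
ii → match
iii → no match
iv → no match
v → no match
vi → match
vii → match
viii → match

i, ii, vi, vii, viii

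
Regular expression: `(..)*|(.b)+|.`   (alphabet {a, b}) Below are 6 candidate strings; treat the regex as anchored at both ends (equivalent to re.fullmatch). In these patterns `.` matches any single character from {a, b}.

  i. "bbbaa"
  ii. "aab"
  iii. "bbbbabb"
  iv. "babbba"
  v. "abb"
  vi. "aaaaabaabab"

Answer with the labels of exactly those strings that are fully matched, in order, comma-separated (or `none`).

i. "bbbaa" → no match
ii. "aab" → no match
iii. "bbbbabb" → no match
iv. "babbba" → match
v. "abb" → no match
vi. "aaaaabaabab" → no match

iv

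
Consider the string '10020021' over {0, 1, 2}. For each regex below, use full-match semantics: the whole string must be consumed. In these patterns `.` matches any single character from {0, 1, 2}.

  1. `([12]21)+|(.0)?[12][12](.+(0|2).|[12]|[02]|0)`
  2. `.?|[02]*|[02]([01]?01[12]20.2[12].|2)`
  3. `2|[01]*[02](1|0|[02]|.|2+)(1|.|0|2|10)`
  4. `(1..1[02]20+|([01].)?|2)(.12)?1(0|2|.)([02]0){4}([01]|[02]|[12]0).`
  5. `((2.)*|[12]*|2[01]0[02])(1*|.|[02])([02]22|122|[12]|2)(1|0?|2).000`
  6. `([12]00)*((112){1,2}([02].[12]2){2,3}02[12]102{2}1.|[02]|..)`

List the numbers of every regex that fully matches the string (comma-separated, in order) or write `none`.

1 → no match
2 → no match
3 → no match
4 → no match
5 → no match — must end with '000'
6 → match

6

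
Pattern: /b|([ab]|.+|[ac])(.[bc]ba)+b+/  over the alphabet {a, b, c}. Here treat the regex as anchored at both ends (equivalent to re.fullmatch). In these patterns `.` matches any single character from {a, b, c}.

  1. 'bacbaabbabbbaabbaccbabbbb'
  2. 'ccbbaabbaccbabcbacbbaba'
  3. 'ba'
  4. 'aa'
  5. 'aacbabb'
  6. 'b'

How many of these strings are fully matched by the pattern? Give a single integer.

3

1 → match
2 → no match — must end with 'b'
3 → no match — must end with 'b'
4 → no match — must end with 'b'
5 → match
6 → match
Total matched: 3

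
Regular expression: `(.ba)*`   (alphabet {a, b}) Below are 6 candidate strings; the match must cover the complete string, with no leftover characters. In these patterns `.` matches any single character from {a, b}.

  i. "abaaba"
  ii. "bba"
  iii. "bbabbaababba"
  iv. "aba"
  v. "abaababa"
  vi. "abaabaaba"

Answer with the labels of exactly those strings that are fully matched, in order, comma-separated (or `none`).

i. "abaaba" → match
ii. "bba" → match
iii. "bbabbaababba" → match
iv. "aba" → match
v. "abaababa" → no match
vi. "abaabaaba" → match

i, ii, iii, iv, vi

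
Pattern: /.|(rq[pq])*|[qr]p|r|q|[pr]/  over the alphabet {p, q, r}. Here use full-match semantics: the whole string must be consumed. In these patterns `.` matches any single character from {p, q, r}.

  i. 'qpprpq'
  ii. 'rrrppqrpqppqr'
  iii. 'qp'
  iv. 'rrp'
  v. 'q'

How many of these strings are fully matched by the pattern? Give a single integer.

2

i → no match
ii → no match
iii → match
iv → no match
v → match
Total matched: 2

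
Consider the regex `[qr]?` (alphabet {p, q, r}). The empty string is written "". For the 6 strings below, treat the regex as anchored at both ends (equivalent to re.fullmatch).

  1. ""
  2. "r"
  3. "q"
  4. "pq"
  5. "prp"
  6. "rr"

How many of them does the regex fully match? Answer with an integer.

3

1 → match
2 → match
3 → match
4 → no match
5 → no match
6 → no match
Total matched: 3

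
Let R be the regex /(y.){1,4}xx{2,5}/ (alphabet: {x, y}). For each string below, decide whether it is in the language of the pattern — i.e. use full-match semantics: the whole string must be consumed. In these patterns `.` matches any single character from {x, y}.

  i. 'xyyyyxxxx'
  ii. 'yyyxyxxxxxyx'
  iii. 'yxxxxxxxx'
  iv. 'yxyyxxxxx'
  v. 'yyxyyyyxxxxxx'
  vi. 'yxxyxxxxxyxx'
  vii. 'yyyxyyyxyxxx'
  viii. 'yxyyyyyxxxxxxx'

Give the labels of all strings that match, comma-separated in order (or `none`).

iv, viii

i → no match — must start with 'y'
ii → no match
iii → no match
iv → match
v → no match
vi → no match
vii → no match
viii → match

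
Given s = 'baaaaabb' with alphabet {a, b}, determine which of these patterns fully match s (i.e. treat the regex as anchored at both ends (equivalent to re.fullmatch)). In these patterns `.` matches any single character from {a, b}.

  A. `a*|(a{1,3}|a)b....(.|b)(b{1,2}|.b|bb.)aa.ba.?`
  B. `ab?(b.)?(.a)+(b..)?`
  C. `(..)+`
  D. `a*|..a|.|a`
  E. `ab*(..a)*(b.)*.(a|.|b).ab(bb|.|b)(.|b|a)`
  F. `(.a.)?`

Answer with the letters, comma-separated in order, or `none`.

C

A → no match
B → no match — must start with 'a'
C → match
D → no match
E → no match — must start with 'a'
F → no match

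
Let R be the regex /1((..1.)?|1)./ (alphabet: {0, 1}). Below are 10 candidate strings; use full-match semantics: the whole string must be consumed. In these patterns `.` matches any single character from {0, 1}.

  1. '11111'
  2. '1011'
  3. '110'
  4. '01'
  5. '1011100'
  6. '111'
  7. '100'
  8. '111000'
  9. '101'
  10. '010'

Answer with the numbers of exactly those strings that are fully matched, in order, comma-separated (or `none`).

1 → no match
2 → no match
3 → match
4 → no match — must start with '1'
5 → no match
6 → match
7 → no match
8 → no match
9 → no match
10 → no match — must start with '1'

3, 6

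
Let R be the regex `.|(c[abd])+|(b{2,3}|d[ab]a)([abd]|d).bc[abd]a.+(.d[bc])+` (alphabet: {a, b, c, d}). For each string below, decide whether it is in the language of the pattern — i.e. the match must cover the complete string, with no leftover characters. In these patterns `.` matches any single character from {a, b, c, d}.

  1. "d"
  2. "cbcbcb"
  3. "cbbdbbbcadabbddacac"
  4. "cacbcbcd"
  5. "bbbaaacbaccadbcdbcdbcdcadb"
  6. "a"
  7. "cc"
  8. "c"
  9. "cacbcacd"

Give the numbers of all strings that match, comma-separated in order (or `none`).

1 → match
2 → match
3 → no match
4 → match
5 → no match
6 → match
7 → no match
8 → match
9 → match

1, 2, 4, 6, 8, 9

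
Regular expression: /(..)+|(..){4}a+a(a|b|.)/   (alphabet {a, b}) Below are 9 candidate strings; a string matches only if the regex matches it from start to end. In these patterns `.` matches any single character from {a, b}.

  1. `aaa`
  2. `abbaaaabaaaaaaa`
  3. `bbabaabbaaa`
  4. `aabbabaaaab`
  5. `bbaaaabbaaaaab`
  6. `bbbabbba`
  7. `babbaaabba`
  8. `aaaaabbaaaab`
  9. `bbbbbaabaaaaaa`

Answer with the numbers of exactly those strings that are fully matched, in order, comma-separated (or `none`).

2, 3, 4, 5, 6, 7, 8, 9

1. `aaa` → no match
2 → match
3. `bbabaabbaaa` → match
4. `aabbabaaaab` → match
5 → match
6. `bbbabbba` → match
7. `babbaaabba` → match
8. `aaaaabbaaaab` → match
9 → match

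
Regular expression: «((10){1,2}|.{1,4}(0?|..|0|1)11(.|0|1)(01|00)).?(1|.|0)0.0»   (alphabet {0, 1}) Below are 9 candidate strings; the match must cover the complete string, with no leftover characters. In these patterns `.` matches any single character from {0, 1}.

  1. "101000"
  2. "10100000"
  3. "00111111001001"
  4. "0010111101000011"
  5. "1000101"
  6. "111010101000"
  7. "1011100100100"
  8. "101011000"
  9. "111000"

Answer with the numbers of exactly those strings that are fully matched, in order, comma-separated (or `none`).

1, 2, 8

1. "101000" → match
2. "10100000" → match
3 → no match — must end with "0"
4 → no match — must end with "0"
5. "1000101" → no match — must end with "0"
6. "111010101000" → no match
7 → no match
8. "101011000" → match
9. "111000" → no match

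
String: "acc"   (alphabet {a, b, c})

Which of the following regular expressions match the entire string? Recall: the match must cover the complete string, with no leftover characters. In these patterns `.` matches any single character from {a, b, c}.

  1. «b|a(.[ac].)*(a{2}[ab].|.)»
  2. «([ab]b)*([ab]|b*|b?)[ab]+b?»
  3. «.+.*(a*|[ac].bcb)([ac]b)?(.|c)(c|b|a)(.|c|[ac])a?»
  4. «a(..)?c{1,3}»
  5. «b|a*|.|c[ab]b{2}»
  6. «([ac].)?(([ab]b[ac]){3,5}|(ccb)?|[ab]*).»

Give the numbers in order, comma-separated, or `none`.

1 → no match
2 → no match
3 → no match
4 → match
5 → no match
6 → match

4, 6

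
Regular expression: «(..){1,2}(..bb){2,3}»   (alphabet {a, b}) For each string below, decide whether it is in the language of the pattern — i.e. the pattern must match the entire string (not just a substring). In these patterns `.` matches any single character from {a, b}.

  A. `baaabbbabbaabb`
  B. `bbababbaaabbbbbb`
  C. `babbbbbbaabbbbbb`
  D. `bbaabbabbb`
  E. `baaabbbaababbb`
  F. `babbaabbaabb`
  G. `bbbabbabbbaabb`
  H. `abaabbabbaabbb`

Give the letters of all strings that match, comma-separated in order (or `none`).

A → match
B → no match
C → match
D → match
E → no match
F → match
G → match
H → no match

A, C, D, F, G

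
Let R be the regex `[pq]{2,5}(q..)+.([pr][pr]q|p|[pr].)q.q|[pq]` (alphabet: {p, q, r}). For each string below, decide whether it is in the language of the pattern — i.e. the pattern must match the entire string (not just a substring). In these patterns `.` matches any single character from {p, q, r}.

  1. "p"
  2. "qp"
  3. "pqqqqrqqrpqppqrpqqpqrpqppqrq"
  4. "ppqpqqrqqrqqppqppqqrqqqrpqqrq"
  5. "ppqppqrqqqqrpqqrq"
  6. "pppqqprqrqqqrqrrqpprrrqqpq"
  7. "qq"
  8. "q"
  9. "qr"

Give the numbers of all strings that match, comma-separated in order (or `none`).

1 → match
2 → no match
3 → match
4 → match
5 → match
6 → match
7 → no match
8 → match
9 → no match

1, 3, 4, 5, 6, 8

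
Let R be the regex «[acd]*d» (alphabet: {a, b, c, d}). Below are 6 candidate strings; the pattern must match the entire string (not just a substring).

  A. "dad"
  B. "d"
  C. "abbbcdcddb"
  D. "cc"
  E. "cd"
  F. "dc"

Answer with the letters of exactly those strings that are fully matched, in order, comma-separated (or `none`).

A → match
B → match
C → no match — must end with "d"
D → no match — must end with "d"
E → match
F → no match — must end with "d"

A, B, E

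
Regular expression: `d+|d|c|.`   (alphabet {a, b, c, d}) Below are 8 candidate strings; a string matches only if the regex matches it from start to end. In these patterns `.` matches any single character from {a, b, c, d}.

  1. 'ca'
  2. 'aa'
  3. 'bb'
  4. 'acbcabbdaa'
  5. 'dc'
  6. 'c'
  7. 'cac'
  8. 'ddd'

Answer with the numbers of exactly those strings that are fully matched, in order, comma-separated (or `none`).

6, 8

1 → no match
2 → no match
3 → no match
4 → no match
5 → no match
6 → match
7 → no match
8 → match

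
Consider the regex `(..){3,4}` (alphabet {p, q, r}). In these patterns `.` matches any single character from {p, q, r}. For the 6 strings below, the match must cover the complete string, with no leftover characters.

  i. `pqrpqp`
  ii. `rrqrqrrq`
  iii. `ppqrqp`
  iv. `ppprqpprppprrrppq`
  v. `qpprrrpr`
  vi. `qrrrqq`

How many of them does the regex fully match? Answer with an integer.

5

i → match
ii → match
iii → match
iv → no match
v → match
vi → match
Total matched: 5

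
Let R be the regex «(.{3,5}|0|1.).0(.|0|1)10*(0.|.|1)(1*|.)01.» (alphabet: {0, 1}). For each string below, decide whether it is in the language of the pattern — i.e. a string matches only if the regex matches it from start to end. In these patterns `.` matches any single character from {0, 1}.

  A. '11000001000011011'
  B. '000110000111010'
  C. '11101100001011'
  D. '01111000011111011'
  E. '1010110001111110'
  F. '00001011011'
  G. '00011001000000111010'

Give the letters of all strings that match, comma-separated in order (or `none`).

A, B, C, F, G

A → match
B → match
C → match
D → no match
E → no match
F. '00001011011' → match
G → match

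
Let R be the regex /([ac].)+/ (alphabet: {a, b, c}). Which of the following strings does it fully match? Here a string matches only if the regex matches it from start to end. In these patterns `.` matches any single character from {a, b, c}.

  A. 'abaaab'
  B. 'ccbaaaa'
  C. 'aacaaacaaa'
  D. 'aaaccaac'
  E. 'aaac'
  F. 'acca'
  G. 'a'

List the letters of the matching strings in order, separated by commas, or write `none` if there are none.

A. 'abaaab' → match
B. 'ccbaaaa' → no match
C. 'aacaaacaaa' → match
D. 'aaaccaac' → match
E. 'aaac' → match
F. 'acca' → match
G. 'a' → no match

A, C, D, E, F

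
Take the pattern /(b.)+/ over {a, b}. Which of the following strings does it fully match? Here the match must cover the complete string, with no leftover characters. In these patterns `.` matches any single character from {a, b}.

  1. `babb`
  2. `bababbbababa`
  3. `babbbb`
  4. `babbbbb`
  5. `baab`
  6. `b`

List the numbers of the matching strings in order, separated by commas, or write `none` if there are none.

1 → match
2 → match
3 → match
4 → no match
5 → no match
6 → no match

1, 2, 3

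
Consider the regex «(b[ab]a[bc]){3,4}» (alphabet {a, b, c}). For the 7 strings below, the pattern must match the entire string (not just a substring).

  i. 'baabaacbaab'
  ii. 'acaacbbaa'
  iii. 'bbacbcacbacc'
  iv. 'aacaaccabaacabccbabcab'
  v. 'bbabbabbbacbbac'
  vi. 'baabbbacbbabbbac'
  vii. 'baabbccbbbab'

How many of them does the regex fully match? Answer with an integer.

1

i → no match
ii → no match — must start with 'b'
iii → no match
iv → no match — must start with 'b'
v → no match
vi → match
vii → no match
Total matched: 1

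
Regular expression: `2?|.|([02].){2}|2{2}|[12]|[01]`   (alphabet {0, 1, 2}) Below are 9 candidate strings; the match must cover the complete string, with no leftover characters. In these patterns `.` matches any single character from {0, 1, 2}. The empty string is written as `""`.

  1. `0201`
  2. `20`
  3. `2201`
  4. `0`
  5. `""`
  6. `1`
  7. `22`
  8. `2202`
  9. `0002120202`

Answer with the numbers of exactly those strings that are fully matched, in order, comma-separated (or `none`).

1 → match
2 → no match
3 → match
4 → match
5 → match
6 → match
7 → match
8 → match
9 → no match

1, 3, 4, 5, 6, 7, 8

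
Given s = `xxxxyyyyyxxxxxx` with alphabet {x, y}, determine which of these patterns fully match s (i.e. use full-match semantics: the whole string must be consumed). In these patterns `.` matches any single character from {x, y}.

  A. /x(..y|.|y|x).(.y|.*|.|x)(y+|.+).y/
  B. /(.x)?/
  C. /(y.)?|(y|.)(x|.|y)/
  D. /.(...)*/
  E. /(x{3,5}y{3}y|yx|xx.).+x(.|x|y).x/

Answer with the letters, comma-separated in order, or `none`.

E

A → no match — must end with `y`
B → no match
C → no match
D → no match
E → match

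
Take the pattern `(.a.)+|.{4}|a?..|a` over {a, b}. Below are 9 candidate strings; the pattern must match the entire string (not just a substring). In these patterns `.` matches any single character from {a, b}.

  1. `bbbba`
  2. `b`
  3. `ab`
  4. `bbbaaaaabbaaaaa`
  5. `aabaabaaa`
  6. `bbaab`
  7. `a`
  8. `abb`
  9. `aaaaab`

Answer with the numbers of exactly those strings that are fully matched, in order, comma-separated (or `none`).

1. `bbbba` → no match
2. `b` → no match
3. `ab` → match
4 → no match
5. `aabaabaaa` → match
6. `bbaab` → no match
7. `a` → match
8. `abb` → match
9. `aaaaab` → match

3, 5, 7, 8, 9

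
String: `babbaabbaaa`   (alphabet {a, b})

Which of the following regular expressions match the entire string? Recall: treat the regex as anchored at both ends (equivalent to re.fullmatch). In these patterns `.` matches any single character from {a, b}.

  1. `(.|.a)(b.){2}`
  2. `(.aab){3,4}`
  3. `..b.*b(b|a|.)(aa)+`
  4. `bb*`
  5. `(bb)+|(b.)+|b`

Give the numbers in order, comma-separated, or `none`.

3

1 → no match
2 → no match — must end with `aab`
3 → match
4 → no match
5 → no match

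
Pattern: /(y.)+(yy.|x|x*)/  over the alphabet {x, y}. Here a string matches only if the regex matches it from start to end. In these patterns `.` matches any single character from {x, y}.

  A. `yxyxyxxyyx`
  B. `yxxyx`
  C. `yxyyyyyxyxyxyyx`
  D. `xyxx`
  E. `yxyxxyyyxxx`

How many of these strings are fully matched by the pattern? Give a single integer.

A → no match
B → no match
C → match
D → no match — must start with `y`
E → no match
Total matched: 1

1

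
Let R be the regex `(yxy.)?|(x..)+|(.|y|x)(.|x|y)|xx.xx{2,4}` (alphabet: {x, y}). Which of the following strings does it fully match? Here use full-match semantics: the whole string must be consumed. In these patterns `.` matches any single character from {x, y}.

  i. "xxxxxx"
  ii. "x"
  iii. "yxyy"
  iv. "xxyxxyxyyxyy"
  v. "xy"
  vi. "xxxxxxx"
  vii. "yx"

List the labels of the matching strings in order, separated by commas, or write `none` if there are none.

i, iii, iv, v, vi, vii

i → match
ii → no match
iii → match
iv → match
v → match
vi → match
vii → match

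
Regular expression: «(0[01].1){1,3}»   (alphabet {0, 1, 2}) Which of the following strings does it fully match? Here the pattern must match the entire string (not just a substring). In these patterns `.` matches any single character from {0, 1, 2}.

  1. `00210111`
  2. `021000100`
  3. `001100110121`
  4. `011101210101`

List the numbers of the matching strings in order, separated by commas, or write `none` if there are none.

1 → match
2 → no match — must end with `1`
3 → match
4 → match

1, 3, 4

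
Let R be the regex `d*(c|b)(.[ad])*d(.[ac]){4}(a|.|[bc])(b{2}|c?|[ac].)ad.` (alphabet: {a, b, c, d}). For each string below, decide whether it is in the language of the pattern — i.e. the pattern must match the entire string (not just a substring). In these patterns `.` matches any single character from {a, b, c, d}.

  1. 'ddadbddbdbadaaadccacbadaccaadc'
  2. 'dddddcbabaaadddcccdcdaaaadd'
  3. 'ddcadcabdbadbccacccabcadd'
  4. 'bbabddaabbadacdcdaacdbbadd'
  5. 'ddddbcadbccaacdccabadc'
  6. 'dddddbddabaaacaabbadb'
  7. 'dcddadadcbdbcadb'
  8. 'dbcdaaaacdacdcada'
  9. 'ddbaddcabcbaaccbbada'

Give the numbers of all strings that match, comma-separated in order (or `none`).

1 → no match
2 → no match
3 → match
4 → no match
5 → match
6 → match
7 → no match
8 → no match
9 → match

3, 5, 6, 9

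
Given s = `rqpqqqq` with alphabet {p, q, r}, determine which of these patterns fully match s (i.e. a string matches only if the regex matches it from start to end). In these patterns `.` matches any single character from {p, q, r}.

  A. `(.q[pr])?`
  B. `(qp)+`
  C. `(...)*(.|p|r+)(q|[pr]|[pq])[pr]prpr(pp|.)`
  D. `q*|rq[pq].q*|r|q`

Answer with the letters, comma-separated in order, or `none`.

D

A → no match
B → no match — must start with `qp`
C → no match
D → match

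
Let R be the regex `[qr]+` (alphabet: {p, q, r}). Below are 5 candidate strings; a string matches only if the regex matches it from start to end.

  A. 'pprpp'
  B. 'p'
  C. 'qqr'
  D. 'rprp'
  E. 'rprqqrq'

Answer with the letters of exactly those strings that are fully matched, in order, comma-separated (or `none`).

C

A. 'pprpp' → no match
B. 'p' → no match
C. 'qqr' → match
D. 'rprp' → no match
E. 'rprqqrq' → no match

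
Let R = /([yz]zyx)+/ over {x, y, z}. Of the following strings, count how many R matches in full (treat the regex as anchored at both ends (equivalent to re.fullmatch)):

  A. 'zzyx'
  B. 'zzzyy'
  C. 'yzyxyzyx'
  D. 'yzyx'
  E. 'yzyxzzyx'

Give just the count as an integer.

A → match
B → no match — must end with 'zyx'
C → match
D → match
E → match
Total matched: 4

4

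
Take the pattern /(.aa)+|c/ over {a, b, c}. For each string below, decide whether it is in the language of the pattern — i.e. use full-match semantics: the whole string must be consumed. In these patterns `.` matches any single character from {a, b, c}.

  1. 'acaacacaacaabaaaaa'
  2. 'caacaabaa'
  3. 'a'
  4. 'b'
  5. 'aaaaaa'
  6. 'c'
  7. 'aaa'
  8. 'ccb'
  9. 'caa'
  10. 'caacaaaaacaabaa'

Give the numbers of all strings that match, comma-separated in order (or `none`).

1 → no match
2 → match
3 → no match
4 → no match
5 → match
6 → match
7 → match
8 → no match
9 → match
10 → match

2, 5, 6, 7, 9, 10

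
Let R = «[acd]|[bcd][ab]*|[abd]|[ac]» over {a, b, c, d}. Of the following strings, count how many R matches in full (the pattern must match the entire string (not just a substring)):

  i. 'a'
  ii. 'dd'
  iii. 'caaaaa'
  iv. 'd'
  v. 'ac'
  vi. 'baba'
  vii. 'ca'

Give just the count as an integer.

i → match
ii → no match
iii → match
iv → match
v → no match
vi → match
vii → match
Total matched: 5

5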